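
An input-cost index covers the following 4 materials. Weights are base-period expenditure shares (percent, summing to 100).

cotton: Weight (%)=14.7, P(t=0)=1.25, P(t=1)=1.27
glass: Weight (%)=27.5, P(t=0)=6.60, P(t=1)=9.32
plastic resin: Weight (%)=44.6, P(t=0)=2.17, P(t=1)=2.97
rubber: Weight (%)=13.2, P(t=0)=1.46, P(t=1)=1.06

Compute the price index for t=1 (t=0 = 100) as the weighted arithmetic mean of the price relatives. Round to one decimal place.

cotton: 14.7 × (1.27/1.25) = 14.7 × 1.016000 = 14.9352
glass: 27.5 × (9.32/6.60) = 27.5 × 1.412121 = 38.8333
plastic resin: 44.6 × (2.97/2.17) = 44.6 × 1.368664 = 61.0424
rubber: 13.2 × (1.06/1.46) = 13.2 × 0.726027 = 9.5836
Index = Σ wᵢ·(p₁ᵢ/p₀ᵢ) = 14.9352 + 38.8333 + 61.0424 + 9.5836 = 124.3945

124.4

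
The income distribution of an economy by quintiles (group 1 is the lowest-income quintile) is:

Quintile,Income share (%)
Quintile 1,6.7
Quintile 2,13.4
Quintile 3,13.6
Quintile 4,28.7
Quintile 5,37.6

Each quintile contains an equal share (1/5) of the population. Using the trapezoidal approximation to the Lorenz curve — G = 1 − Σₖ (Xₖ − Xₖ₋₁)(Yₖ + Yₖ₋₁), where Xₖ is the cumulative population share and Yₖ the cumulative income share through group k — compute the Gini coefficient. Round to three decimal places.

Cumulative income shares Yₖ: 0.0670, 0.2010, 0.3370, 0.6240, 1.0000
Σ (Xₖ−Xₖ₋₁)(Yₖ+Yₖ₋₁) = (1/5)(0.0670+0.0000) + (1/5)(0.2010+0.0670) + (1/5)(0.3370+0.2010) + (1/5)(0.6240+0.3370) + (1/5)(1.0000+0.6240)
  = 0.0134 + 0.0536 + 0.1076 + 0.1922 + 0.3248 = 0.6916
G = 1 − 0.6916 = 0.3084

0.308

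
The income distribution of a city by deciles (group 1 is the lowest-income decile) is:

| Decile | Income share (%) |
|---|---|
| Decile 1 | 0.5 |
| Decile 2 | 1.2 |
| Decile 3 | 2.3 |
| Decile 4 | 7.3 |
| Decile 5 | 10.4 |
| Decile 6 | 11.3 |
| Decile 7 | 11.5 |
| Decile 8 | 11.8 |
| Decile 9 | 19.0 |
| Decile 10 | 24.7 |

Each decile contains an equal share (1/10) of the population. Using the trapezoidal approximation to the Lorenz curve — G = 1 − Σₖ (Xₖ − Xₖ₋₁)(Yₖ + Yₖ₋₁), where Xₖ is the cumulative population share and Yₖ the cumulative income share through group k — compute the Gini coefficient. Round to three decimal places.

0.403

Cumulative income shares Yₖ: 0.0050, 0.0170, 0.0400, 0.1130, 0.2170, 0.3300, 0.4450, 0.5630, 0.7530, 1.0000
Σ (Xₖ−Xₖ₋₁)(Yₖ+Yₖ₋₁) = (1/10)(0.0050+0.0000) + (1/10)(0.0170+0.0050) + (1/10)(0.0400+0.0170) + (1/10)(0.1130+0.0400) + (1/10)(0.2170+0.1130) + (1/10)(0.3300+0.2170) + (1/10)(0.4450+0.3300) + (1/10)(0.5630+0.4450) + (1/10)(0.7530+0.5630) + (1/10)(1.0000+0.7530)
  = 0.0005 + 0.0022 + 0.0057 + 0.0153 + 0.0330 + 0.0547 + 0.0775 + 0.1008 + 0.1316 + 0.1753 = 0.5966
G = 1 − 0.5966 = 0.4034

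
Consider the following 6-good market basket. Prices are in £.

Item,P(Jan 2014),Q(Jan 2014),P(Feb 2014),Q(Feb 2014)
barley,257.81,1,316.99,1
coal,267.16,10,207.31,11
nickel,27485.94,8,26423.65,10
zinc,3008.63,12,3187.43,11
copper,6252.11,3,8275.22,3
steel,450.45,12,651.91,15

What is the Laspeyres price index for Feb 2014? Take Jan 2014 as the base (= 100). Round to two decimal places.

100.56

Laspeyres price index uses base-period quantities as weights.
ΣP(Feb 2014)·Q(Jan 2014) = 316.99×1 + 207.31×10 + 26423.65×8 + 3187.43×12 + 8275.22×3 + 651.91×12 = 316.99 + 2073.1 + 211389.2 + 38249.16 + 24825.66 + 7822.92 = 284677.03
ΣP(Jan 2014)·Q(Jan 2014) = 257.81×1 + 267.16×10 + 27485.94×8 + 3008.63×12 + 6252.11×3 + 450.45×12 = 257.81 + 2671.6 + 219887.52 + 36103.56 + 18756.33 + 5405.4 = 283082.22
Index = 284677.03 / 283082.22 × 100 = 100.5634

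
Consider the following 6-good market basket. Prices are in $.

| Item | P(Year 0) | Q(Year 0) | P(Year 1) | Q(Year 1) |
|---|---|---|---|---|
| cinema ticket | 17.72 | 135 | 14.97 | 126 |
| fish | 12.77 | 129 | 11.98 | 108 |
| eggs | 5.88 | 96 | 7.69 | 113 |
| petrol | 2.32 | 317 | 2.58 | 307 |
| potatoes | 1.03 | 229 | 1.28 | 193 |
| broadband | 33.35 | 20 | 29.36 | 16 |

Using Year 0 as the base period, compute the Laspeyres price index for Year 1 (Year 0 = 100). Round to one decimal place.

96.2

Laspeyres price index uses base-period quantities as weights.
ΣP(Year 1)·Q(Year 0) = 14.97×135 + 11.98×129 + 7.69×96 + 2.58×317 + 1.28×229 + 29.36×20 = 2020.95 + 1545.42 + 738.24 + 817.86 + 293.12 + 587.2 = 6002.79
ΣP(Year 0)·Q(Year 0) = 17.72×135 + 12.77×129 + 5.88×96 + 2.32×317 + 1.03×229 + 33.35×20 = 2392.2 + 1647.33 + 564.48 + 735.44 + 235.87 + 667 = 6242.32
Index = 6002.79 / 6242.32 × 100 = 96.1628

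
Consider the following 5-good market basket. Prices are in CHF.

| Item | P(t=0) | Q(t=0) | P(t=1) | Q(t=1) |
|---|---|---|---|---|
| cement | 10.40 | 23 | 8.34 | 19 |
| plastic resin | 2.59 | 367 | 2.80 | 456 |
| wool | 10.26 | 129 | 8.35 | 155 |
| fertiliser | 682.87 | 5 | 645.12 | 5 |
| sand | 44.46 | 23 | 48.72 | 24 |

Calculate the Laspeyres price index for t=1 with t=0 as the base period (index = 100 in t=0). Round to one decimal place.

95.6

Laspeyres price index uses base-period quantities as weights.
ΣP(t=1)·Q(t=0) = 8.34×23 + 2.80×367 + 8.35×129 + 645.12×5 + 48.72×23 = 191.82 + 1027.6 + 1077.15 + 3225.6 + 1120.56 = 6642.73
ΣP(t=0)·Q(t=0) = 10.40×23 + 2.59×367 + 10.26×129 + 682.87×5 + 44.46×23 = 239.2 + 950.53 + 1323.54 + 3414.35 + 1022.58 = 6950.2
Index = 6642.73 / 6950.2 × 100 = 95.5761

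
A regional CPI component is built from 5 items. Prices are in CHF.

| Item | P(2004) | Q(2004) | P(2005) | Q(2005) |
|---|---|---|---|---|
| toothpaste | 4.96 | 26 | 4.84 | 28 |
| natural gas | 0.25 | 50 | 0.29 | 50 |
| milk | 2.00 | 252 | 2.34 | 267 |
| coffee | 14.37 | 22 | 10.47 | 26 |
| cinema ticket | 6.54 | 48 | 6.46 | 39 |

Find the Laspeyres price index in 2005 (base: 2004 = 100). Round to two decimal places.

99.60

Laspeyres price index uses base-period quantities as weights.
ΣP(2005)·Q(2004) = 4.84×26 + 0.29×50 + 2.34×252 + 10.47×22 + 6.46×48 = 125.84 + 14.5 + 589.68 + 230.34 + 310.08 = 1270.44
ΣP(2004)·Q(2004) = 4.96×26 + 0.25×50 + 2.00×252 + 14.37×22 + 6.54×48 = 128.96 + 12.5 + 504 + 316.14 + 313.92 = 1275.52
Index = 1270.44 / 1275.52 × 100 = 99.6017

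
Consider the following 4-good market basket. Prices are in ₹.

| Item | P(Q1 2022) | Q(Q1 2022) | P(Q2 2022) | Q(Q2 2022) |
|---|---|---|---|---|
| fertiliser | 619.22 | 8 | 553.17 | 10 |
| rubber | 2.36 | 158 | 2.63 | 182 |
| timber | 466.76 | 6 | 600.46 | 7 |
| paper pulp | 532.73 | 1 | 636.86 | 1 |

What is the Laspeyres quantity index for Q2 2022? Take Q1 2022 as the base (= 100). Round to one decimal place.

120.3

Laspeyres quantity index uses base-period prices as weights.
ΣP(Q1 2022)·Q(Q2 2022) = 619.22×10 + 2.36×182 + 466.76×7 + 532.73×1 = 6192.2 + 429.52 + 3267.32 + 532.73 = 10421.77
ΣP(Q1 2022)·Q(Q1 2022) = 619.22×8 + 2.36×158 + 466.76×6 + 532.73×1 = 4953.76 + 372.88 + 2800.56 + 532.73 = 8659.93
Index = 10421.77 / 8659.93 × 100 = 120.3447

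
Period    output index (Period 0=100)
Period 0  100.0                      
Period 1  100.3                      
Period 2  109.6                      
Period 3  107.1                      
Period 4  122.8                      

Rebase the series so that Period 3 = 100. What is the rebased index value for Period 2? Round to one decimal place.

Rebased(Period 2) = 109.6 / 107.1 × 100 = 102.3343

102.3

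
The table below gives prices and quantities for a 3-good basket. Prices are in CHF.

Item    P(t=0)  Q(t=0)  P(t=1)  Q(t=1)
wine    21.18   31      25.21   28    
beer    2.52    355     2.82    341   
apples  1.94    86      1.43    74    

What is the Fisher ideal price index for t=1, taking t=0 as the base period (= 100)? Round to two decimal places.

Laspeyres component (base-period weights):
ΣP(t=1)Q(t=0) = 25.21×31 + 2.82×355 + 1.43×86 = 781.51 + 1001.1 + 122.98 = 1905.59
ΣP(t=0)Q(t=0) = 21.18×31 + 2.52×355 + 1.94×86 = 656.58 + 894.6 + 166.84 = 1718.02
L = 1905.59 / 1718.02 × 100 = 110.9178
Paasche component (current-period weights):
ΣP(t=1)Q(t=1) = 25.21×28 + 2.82×341 + 1.43×74 = 705.88 + 961.62 + 105.82 = 1773.32
ΣP(t=0)Q(t=1) = 21.18×28 + 2.52×341 + 1.94×74 = 593.04 + 859.32 + 143.56 = 1595.92
P = 1773.32 / 1595.92 × 100 = 111.1158
Fisher = √(L × P) = √(110.9178 × 111.1158) = 111.0168

111.02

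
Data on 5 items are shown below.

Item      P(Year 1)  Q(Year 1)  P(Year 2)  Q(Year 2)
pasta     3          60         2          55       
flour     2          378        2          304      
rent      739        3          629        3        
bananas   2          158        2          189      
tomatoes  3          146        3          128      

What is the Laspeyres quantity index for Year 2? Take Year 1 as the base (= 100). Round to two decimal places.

Laspeyres quantity index uses base-period prices as weights.
ΣP(Year 1)·Q(Year 2) = 3×55 + 2×304 + 739×3 + 2×189 + 3×128 = 165 + 608 + 2217 + 378 + 384 = 3752
ΣP(Year 1)·Q(Year 1) = 3×60 + 2×378 + 739×3 + 2×158 + 3×146 = 180 + 756 + 2217 + 316 + 438 = 3907
Index = 3752 / 3907 × 100 = 96.0328

96.03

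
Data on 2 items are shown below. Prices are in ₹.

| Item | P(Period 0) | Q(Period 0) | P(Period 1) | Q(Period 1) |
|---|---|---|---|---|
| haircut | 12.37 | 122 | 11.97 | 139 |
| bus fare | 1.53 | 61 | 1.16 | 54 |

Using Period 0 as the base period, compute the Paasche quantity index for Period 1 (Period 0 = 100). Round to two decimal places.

Paasche quantity index uses current-period prices as weights.
ΣP(Period 1)·Q(Period 1) = 11.97×139 + 1.16×54 = 1663.83 + 62.64 = 1726.47
ΣP(Period 1)·Q(Period 0) = 11.97×122 + 1.16×61 = 1460.34 + 70.76 = 1531.1
Index = 1726.47 / 1531.1 × 100 = 112.7601

112.76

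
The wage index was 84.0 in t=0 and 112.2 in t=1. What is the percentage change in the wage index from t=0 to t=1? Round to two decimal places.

33.57%

Change = (112.2 − 84.0) / 84.0 × 100
       = 28.2 / 84.0 × 100 = 33.5714%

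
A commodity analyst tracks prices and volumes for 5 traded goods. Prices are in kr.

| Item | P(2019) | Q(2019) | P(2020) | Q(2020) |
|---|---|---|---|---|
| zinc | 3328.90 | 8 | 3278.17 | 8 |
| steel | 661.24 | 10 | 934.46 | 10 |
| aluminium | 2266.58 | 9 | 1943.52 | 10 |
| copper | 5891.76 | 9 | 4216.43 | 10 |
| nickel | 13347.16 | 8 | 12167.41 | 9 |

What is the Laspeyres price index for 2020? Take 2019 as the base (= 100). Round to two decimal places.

Laspeyres price index uses base-period quantities as weights.
ΣP(2020)·Q(2019) = 3278.17×8 + 934.46×10 + 1943.52×9 + 4216.43×9 + 12167.41×8 = 26225.36 + 9344.6 + 17491.68 + 37947.87 + 97339.28 = 188348.79
ΣP(2019)·Q(2019) = 3328.90×8 + 661.24×10 + 2266.58×9 + 5891.76×9 + 13347.16×8 = 26631.2 + 6612.4 + 20399.22 + 53025.84 + 106777.28 = 213445.94
Index = 188348.79 / 213445.94 × 100 = 88.2419

88.24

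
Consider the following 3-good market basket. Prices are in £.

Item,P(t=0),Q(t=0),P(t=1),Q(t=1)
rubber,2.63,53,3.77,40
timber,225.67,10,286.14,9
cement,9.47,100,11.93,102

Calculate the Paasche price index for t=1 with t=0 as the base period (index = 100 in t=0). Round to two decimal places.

Paasche price index uses current-period quantities as weights.
ΣP(t=1)·Q(t=1) = 3.77×40 + 286.14×9 + 11.93×102 = 150.8 + 2575.26 + 1216.86 = 3942.92
ΣP(t=0)·Q(t=1) = 2.63×40 + 225.67×9 + 9.47×102 = 105.2 + 2031.03 + 965.94 = 3102.17
Index = 3942.92 / 3102.17 × 100 = 127.1020

127.10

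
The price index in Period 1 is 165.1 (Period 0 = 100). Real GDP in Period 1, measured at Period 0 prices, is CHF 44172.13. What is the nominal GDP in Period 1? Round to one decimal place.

Nominal = Real × (Index/100) = 44172.13 × (165.1/100)
        = 44172.13 × 1.651 = 72928.1866

72928.2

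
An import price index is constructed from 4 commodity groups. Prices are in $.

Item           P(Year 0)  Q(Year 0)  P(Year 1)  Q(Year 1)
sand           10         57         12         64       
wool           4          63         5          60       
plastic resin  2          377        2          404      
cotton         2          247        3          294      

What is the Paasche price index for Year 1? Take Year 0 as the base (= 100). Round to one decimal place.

Paasche price index uses current-period quantities as weights.
ΣP(Year 1)·Q(Year 1) = 12×64 + 5×60 + 2×404 + 3×294 = 768 + 300 + 808 + 882 = 2758
ΣP(Year 0)·Q(Year 1) = 10×64 + 4×60 + 2×404 + 2×294 = 640 + 240 + 808 + 588 = 2276
Index = 2758 / 2276 × 100 = 121.1775

121.2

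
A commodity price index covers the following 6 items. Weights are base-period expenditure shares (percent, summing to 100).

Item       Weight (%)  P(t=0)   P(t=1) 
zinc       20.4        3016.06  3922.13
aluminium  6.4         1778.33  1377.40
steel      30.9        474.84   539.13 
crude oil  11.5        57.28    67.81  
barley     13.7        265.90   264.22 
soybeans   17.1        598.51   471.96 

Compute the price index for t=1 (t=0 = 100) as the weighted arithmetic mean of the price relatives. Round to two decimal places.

107.28

zinc: 20.4 × (3922.13/3016.06) = 20.4 × 1.300415 = 26.5285
aluminium: 6.4 × (1377.40/1778.33) = 6.4 × 0.774547 = 4.9571
steel: 30.9 × (539.13/474.84) = 30.9 × 1.135393 = 35.0836
crude oil: 11.5 × (67.81/57.28) = 11.5 × 1.183834 = 13.6141
barley: 13.7 × (264.22/265.90) = 13.7 × 0.993682 = 13.6134
soybeans: 17.1 × (471.96/598.51) = 17.1 × 0.788558 = 13.4843
Index = Σ wᵢ·(p₁ᵢ/p₀ᵢ) = 26.5285 + 4.9571 + 35.0836 + 13.6141 + 13.6134 + 13.4843 = 107.2811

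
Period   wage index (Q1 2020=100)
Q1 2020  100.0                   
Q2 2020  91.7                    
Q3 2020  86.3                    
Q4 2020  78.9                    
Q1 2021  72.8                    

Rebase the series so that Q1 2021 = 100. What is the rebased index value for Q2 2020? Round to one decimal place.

126.0

Rebased(Q2 2020) = 91.7 / 72.8 × 100 = 125.9615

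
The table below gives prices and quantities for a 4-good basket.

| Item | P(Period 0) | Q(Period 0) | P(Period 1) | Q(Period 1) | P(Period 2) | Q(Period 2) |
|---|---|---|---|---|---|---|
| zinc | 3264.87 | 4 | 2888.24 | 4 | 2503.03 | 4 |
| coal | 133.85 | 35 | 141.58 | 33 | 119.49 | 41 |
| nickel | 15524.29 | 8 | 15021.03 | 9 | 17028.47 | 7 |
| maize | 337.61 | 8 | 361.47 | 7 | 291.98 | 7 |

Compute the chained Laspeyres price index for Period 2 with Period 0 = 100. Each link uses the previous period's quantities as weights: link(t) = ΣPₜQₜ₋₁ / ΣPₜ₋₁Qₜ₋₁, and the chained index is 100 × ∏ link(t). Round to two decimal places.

106.09

Link Period 0→Period 1:
ΣP(Period 1)Q(Period 0) = 2888.24×4 + 141.58×35 + 15021.03×8 + 361.47×8 = 11552.96 + 4955.3 + 120168.24 + 2891.76 = 139568.26
ΣP(Period 0)Q(Period 0) = 3264.87×4 + 133.85×35 + 15524.29×8 + 337.61×8 = 13059.48 + 4684.75 + 124194.32 + 2700.88 = 144639.43
link = 139568.26/144639.43 = 0.964939
Link Period 1→Period 2:
ΣP(Period 2)Q(Period 1) = 2503.03×4 + 119.49×33 + 17028.47×9 + 291.98×7 = 10012.12 + 3943.17 + 153256.23 + 2043.86 = 169255.38
ΣP(Period 1)Q(Period 1) = 2888.24×4 + 141.58×33 + 15021.03×9 + 361.47×7 = 11552.96 + 4672.14 + 135189.27 + 2530.29 = 153944.66
link = 169255.38/153944.66 = 1.099456
Chained index = 100 × 0.964939 × 1.099456 = 106.0908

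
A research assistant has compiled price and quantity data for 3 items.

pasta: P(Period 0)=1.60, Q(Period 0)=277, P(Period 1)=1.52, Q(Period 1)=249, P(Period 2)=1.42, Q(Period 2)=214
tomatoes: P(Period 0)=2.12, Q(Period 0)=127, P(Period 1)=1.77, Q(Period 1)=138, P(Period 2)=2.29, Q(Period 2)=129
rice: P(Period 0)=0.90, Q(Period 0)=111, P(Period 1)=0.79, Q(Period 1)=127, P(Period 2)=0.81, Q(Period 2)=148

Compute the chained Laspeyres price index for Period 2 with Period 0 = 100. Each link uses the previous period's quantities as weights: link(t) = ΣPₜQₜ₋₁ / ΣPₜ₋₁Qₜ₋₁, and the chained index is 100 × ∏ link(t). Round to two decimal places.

Link Period 0→Period 1:
ΣP(Period 1)Q(Period 0) = 1.52×277 + 1.77×127 + 0.79×111 = 421.04 + 224.79 + 87.69 = 733.52
ΣP(Period 0)Q(Period 0) = 1.60×277 + 2.12×127 + 0.90×111 = 443.2 + 269.24 + 99.9 = 812.34
link = 733.52/812.34 = 0.902972
Link Period 1→Period 2:
ΣP(Period 2)Q(Period 1) = 1.42×249 + 2.29×138 + 0.81×127 = 353.58 + 316.02 + 102.87 = 772.47
ΣP(Period 1)Q(Period 1) = 1.52×249 + 1.77×138 + 0.79×127 = 378.48 + 244.26 + 100.33 = 723.07
link = 772.47/723.07 = 1.068320
Chained index = 100 × 0.902972 × 1.068320 = 96.4663

96.47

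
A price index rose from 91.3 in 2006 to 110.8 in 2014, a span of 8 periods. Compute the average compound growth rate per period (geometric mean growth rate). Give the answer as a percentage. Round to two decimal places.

Growth factor = (110.8/91.3)^(1/8) = (1.213582)^(1/8) = 1.024492
Growth rate = 1.024492 − 1 = 0.024492 = 2.4492%

2.45%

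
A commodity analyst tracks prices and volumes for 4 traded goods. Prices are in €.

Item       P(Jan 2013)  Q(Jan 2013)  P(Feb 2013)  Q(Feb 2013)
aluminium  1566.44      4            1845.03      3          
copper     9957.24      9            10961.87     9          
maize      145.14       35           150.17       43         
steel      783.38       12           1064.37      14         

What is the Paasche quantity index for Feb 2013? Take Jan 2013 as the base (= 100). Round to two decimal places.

101.20

Paasche quantity index uses current-period prices as weights.
ΣP(Feb 2013)·Q(Feb 2013) = 1845.03×3 + 10961.87×9 + 150.17×43 + 1064.37×14 = 5535.09 + 98656.83 + 6457.31 + 14901.18 = 125550.41
ΣP(Feb 2013)·Q(Jan 2013) = 1845.03×4 + 10961.87×9 + 150.17×35 + 1064.37×12 = 7380.12 + 98656.83 + 5255.95 + 12772.44 = 124065.34
Index = 125550.41 / 124065.34 × 100 = 101.1970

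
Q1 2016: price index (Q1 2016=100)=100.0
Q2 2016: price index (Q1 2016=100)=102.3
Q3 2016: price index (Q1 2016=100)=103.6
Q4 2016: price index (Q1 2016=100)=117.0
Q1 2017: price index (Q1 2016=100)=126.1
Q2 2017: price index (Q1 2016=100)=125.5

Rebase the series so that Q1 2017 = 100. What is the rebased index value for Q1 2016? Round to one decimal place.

79.3

Rebased(Q1 2016) = 100.0 / 126.1 × 100 = 79.3021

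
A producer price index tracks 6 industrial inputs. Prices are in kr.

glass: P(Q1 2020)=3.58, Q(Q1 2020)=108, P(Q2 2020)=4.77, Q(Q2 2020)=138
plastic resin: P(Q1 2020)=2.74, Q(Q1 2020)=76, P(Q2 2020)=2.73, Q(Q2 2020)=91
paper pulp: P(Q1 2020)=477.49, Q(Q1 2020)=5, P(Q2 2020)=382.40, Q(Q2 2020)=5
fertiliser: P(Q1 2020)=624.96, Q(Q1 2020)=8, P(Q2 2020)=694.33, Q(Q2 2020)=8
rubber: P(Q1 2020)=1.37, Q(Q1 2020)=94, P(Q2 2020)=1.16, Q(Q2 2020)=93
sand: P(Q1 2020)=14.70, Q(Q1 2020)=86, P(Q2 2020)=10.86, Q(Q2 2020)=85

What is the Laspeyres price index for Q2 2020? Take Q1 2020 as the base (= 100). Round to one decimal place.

Laspeyres price index uses base-period quantities as weights.
ΣP(Q2 2020)·Q(Q1 2020) = 4.77×108 + 2.73×76 + 382.40×5 + 694.33×8 + 1.16×94 + 10.86×86 = 515.16 + 207.48 + 1912 + 5554.64 + 109.04 + 933.96 = 9232.28
ΣP(Q1 2020)·Q(Q1 2020) = 3.58×108 + 2.74×76 + 477.49×5 + 624.96×8 + 1.37×94 + 14.70×86 = 386.64 + 208.24 + 2387.45 + 4999.68 + 128.78 + 1264.2 = 9374.99
Index = 9232.28 / 9374.99 × 100 = 98.4778

98.5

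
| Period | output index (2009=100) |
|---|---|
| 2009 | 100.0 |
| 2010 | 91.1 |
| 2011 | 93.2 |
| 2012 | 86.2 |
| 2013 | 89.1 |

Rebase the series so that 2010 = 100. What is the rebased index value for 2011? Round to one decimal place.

Rebased(2011) = 93.2 / 91.1 × 100 = 102.3052

102.3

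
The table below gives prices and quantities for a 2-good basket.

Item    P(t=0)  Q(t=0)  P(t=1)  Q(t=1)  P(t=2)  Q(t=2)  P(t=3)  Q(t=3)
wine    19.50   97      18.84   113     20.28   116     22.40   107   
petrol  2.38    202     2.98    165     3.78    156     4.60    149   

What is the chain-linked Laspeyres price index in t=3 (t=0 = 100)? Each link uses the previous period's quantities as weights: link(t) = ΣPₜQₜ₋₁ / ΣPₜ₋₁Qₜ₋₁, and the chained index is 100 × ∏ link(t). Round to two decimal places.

128.40

Link t=0→t=1:
ΣP(t=1)Q(t=0) = 18.84×97 + 2.98×202 = 1827.48 + 601.96 = 2429.44
ΣP(t=0)Q(t=0) = 19.50×97 + 2.38×202 = 1891.5 + 480.76 = 2372.26
link = 2429.44/2372.26 = 1.024104
Link t=1→t=2:
ΣP(t=2)Q(t=1) = 20.28×113 + 3.78×165 = 2291.64 + 623.7 = 2915.34
ΣP(t=1)Q(t=1) = 18.84×113 + 2.98×165 = 2128.92 + 491.7 = 2620.62
link = 2915.34/2620.62 = 1.112462
Link t=2→t=3:
ΣP(t=3)Q(t=2) = 22.40×116 + 4.60×156 = 2598.4 + 717.6 = 3316
ΣP(t=2)Q(t=2) = 20.28×116 + 3.78×156 = 2352.48 + 589.68 = 2942.16
link = 3316/2942.16 = 1.127063
Chained index = 100 × 1.024104 × 1.112462 × 1.127063 = 128.4036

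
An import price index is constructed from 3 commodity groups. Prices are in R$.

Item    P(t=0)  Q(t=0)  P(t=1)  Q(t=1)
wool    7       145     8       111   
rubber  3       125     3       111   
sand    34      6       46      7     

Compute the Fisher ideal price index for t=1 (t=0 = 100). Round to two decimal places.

114.04

Laspeyres component (base-period weights):
ΣP(t=1)Q(t=0) = 8×145 + 3×125 + 46×6 = 1160 + 375 + 276 = 1811
ΣP(t=0)Q(t=0) = 7×145 + 3×125 + 34×6 = 1015 + 375 + 204 = 1594
L = 1811 / 1594 × 100 = 113.6136
Paasche component (current-period weights):
ΣP(t=1)Q(t=1) = 8×111 + 3×111 + 46×7 = 888 + 333 + 322 = 1543
ΣP(t=0)Q(t=1) = 7×111 + 3×111 + 34×7 = 777 + 333 + 238 = 1348
P = 1543 / 1348 × 100 = 114.4659
Fisher = √(L × P) = √(113.6136 × 114.4659) = 114.0389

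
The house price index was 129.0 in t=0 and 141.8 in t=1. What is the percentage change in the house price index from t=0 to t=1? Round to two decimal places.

Change = (141.8 − 129.0) / 129.0 × 100
       = 12.8 / 129.0 × 100 = 9.9225%

9.92%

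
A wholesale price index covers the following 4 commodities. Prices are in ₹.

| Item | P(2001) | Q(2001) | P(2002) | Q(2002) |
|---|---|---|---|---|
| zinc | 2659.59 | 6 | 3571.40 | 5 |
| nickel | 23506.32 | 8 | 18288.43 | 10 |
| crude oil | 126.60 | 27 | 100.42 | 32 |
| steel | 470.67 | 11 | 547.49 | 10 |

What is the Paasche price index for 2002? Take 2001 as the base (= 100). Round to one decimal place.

Paasche price index uses current-period quantities as weights.
ΣP(2002)·Q(2002) = 3571.40×5 + 18288.43×10 + 100.42×32 + 547.49×10 = 17857 + 182884.3 + 3213.44 + 5474.9 = 209429.64
ΣP(2001)·Q(2002) = 2659.59×5 + 23506.32×10 + 126.60×32 + 470.67×10 = 13297.95 + 235063.2 + 4051.2 + 4706.7 = 257119.05
Index = 209429.64 / 257119.05 × 100 = 81.4524

81.5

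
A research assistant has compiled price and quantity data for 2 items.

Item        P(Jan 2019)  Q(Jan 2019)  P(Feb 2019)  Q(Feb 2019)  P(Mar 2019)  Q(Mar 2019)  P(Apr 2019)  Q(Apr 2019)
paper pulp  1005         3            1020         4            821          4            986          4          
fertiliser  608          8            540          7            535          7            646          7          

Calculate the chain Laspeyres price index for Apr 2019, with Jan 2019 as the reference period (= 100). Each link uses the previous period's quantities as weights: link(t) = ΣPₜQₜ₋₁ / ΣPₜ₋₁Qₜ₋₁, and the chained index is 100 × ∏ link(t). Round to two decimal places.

Link Jan 2019→Feb 2019:
ΣP(Feb 2019)Q(Jan 2019) = 1020×3 + 540×8 = 3060 + 4320 = 7380
ΣP(Jan 2019)Q(Jan 2019) = 1005×3 + 608×8 = 3015 + 4864 = 7879
link = 7380/7879 = 0.936667
Link Feb 2019→Mar 2019:
ΣP(Mar 2019)Q(Feb 2019) = 821×4 + 535×7 = 3284 + 3745 = 7029
ΣP(Feb 2019)Q(Feb 2019) = 1020×4 + 540×7 = 4080 + 3780 = 7860
link = 7029/7860 = 0.894275
Link Mar 2019→Apr 2019:
ΣP(Apr 2019)Q(Mar 2019) = 986×4 + 646×7 = 3944 + 4522 = 8466
ΣP(Mar 2019)Q(Mar 2019) = 821×4 + 535×7 = 3284 + 3745 = 7029
link = 8466/7029 = 1.204439
Chained index = 100 × 0.936667 × 0.894275 × 1.204439 = 100.8883

100.89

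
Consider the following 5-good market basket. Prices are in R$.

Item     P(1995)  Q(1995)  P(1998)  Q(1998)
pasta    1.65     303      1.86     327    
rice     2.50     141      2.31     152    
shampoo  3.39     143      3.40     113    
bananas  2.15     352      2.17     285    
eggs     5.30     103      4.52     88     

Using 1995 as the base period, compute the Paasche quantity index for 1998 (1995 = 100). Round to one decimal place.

Paasche quantity index uses current-period prices as weights.
ΣP(1998)·Q(1998) = 1.86×327 + 2.31×152 + 3.40×113 + 2.17×285 + 4.52×88 = 608.22 + 351.12 + 384.2 + 618.45 + 397.76 = 2359.75
ΣP(1998)·Q(1995) = 1.86×303 + 2.31×141 + 3.40×143 + 2.17×352 + 4.52×103 = 563.58 + 325.71 + 486.2 + 763.84 + 465.56 = 2604.89
Index = 2359.75 / 2604.89 × 100 = 90.5892

90.6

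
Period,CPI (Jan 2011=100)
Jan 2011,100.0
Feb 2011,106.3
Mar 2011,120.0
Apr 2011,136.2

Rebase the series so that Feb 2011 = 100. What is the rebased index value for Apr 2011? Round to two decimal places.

128.13

Rebased(Apr 2011) = 136.2 / 106.3 × 100 = 128.1279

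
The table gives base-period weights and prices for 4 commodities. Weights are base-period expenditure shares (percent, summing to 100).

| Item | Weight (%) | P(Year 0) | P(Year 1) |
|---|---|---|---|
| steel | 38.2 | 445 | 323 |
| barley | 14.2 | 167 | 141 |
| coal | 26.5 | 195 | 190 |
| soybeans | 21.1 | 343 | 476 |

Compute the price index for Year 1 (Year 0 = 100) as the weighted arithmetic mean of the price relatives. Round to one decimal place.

94.8

steel: 38.2 × (323/445) = 38.2 × 0.725843 = 27.7272
barley: 14.2 × (141/167) = 14.2 × 0.844311 = 11.9892
coal: 26.5 × (190/195) = 26.5 × 0.974359 = 25.8205
soybeans: 21.1 × (476/343) = 21.1 × 1.387755 = 29.2816
Index = Σ wᵢ·(p₁ᵢ/p₀ᵢ) = 27.7272 + 11.9892 + 25.8205 + 29.2816 = 94.8186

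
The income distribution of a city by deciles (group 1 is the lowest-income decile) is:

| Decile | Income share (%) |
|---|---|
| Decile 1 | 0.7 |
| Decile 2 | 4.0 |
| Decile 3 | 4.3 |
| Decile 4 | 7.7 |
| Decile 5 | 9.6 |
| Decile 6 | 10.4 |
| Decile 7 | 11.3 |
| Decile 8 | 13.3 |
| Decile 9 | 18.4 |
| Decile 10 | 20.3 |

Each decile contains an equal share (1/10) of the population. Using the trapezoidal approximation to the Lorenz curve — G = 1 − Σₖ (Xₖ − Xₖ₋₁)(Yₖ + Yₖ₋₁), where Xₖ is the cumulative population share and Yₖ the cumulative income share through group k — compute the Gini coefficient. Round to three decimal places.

0.334

Cumulative income shares Yₖ: 0.0070, 0.0470, 0.0900, 0.1670, 0.2630, 0.3670, 0.4800, 0.6130, 0.7970, 1.0000
Σ (Xₖ−Xₖ₋₁)(Yₖ+Yₖ₋₁) = (1/10)(0.0070+0.0000) + (1/10)(0.0470+0.0070) + (1/10)(0.0900+0.0470) + (1/10)(0.1670+0.0900) + (1/10)(0.2630+0.1670) + (1/10)(0.3670+0.2630) + (1/10)(0.4800+0.3670) + (1/10)(0.6130+0.4800) + (1/10)(0.7970+0.6130) + (1/10)(1.0000+0.7970)
  = 0.0007 + 0.0054 + 0.0137 + 0.0257 + 0.0430 + 0.0630 + 0.0847 + 0.1093 + 0.1410 + 0.1797 = 0.6662
G = 1 − 0.6662 = 0.3338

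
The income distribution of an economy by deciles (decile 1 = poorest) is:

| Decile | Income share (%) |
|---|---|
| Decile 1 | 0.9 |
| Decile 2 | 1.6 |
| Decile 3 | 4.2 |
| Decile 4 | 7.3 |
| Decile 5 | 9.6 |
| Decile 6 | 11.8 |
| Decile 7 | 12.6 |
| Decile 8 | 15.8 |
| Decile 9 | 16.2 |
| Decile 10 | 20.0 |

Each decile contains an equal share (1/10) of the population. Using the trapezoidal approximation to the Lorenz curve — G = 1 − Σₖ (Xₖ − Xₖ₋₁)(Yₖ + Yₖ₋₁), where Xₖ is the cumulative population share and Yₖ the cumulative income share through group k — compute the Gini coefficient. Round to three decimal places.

Cumulative income shares Yₖ: 0.0090, 0.0250, 0.0670, 0.1400, 0.2360, 0.3540, 0.4800, 0.6380, 0.8000, 1.0000
Σ (Xₖ−Xₖ₋₁)(Yₖ+Yₖ₋₁) = (1/10)(0.0090+0.0000) + (1/10)(0.0250+0.0090) + (1/10)(0.0670+0.0250) + (1/10)(0.1400+0.0670) + (1/10)(0.2360+0.1400) + (1/10)(0.3540+0.2360) + (1/10)(0.4800+0.3540) + (1/10)(0.6380+0.4800) + (1/10)(0.8000+0.6380) + (1/10)(1.0000+0.8000)
  = 0.0009 + 0.0034 + 0.0092 + 0.0207 + 0.0376 + 0.0590 + 0.0834 + 0.1118 + 0.1438 + 0.1800 = 0.6498
G = 1 − 0.6498 = 0.3502

0.350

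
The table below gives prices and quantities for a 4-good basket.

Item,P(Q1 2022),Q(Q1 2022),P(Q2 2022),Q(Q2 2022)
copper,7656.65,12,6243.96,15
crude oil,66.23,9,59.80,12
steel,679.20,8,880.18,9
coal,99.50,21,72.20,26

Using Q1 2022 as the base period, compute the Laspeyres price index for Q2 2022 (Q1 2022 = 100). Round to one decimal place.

84.0

Laspeyres price index uses base-period quantities as weights.
ΣP(Q2 2022)·Q(Q1 2022) = 6243.96×12 + 59.80×9 + 880.18×8 + 72.20×21 = 74927.52 + 538.2 + 7041.44 + 1516.2 = 84023.36
ΣP(Q1 2022)·Q(Q1 2022) = 7656.65×12 + 66.23×9 + 679.20×8 + 99.50×21 = 91879.8 + 596.07 + 5433.6 + 2089.5 = 99998.97
Index = 84023.36 / 99998.97 × 100 = 84.0242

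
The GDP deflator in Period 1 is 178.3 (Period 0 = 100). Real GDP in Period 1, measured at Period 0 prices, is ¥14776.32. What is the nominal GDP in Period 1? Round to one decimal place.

Nominal = Real × (Index/100) = 14776.32 × (178.3/100)
        = 14776.32 × 1.783 = 26346.1786

26346.2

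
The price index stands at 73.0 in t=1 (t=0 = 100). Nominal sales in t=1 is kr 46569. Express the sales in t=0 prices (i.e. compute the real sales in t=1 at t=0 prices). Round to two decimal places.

63793.15

Real = Nominal ÷ (Index/100) = 46569 ÷ (73.0/100)
     = 46569 ÷ 0.730 = 63793.1507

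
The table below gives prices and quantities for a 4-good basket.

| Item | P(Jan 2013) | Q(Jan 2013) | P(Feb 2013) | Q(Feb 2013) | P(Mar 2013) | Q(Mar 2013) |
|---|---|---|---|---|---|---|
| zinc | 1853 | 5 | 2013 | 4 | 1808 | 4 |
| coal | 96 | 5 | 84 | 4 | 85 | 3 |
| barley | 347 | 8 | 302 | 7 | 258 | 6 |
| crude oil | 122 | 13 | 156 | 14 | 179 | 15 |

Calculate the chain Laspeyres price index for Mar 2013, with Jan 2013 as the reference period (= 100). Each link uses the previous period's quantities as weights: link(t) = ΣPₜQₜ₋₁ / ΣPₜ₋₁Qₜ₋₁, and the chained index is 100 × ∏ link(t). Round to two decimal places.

99.14

Link Jan 2013→Feb 2013:
ΣP(Feb 2013)Q(Jan 2013) = 2013×5 + 84×5 + 302×8 + 156×13 = 10065 + 420 + 2416 + 2028 = 14929
ΣP(Jan 2013)Q(Jan 2013) = 1853×5 + 96×5 + 347×8 + 122×13 = 9265 + 480 + 2776 + 1586 = 14107
link = 14929/14107 = 1.058269
Link Feb 2013→Mar 2013:
ΣP(Mar 2013)Q(Feb 2013) = 1808×4 + 85×4 + 258×7 + 179×14 = 7232 + 340 + 1806 + 2506 = 11884
ΣP(Feb 2013)Q(Feb 2013) = 2013×4 + 84×4 + 302×7 + 156×14 = 8052 + 336 + 2114 + 2184 = 12686
link = 11884/12686 = 0.936781
Chained index = 100 × 1.058269 × 0.936781 = 99.1366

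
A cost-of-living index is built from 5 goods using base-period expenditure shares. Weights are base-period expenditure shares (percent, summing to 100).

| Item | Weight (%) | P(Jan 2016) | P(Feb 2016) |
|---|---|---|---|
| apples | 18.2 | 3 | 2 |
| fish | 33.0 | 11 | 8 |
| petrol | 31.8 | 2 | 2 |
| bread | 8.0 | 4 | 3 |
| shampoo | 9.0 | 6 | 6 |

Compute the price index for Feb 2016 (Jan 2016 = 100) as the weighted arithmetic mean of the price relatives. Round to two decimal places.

apples: 18.2 × (2/3) = 18.2 × 0.666667 = 12.1333
fish: 33.0 × (8/11) = 33.0 × 0.727273 = 24.0000
petrol: 31.8 × (2/2) = 31.8 × 1.000000 = 31.8000
bread: 8.0 × (3/4) = 8.0 × 0.750000 = 6.0000
shampoo: 9.0 × (6/6) = 9.0 × 1.000000 = 9.0000
Index = Σ wᵢ·(p₁ᵢ/p₀ᵢ) = 12.1333 + 24.0000 + 31.8000 + 6.0000 + 9.0000 = 82.9333

82.93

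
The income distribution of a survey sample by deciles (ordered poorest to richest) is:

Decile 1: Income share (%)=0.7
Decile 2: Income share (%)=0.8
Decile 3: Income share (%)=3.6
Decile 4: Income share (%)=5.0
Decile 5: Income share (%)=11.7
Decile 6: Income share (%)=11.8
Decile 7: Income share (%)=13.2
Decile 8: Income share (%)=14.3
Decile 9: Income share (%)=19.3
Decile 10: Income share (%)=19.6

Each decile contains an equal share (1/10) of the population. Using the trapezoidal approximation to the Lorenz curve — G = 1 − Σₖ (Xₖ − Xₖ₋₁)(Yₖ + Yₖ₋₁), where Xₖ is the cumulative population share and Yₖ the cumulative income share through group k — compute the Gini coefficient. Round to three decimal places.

Cumulative income shares Yₖ: 0.0070, 0.0150, 0.0510, 0.1010, 0.2180, 0.3360, 0.4680, 0.6110, 0.8040, 1.0000
Σ (Xₖ−Xₖ₋₁)(Yₖ+Yₖ₋₁) = (1/10)(0.0070+0.0000) + (1/10)(0.0150+0.0070) + (1/10)(0.0510+0.0150) + (1/10)(0.1010+0.0510) + (1/10)(0.2180+0.1010) + (1/10)(0.3360+0.2180) + (1/10)(0.4680+0.3360) + (1/10)(0.6110+0.4680) + (1/10)(0.8040+0.6110) + (1/10)(1.0000+0.8040)
  = 0.0007 + 0.0022 + 0.0066 + 0.0152 + 0.0319 + 0.0554 + 0.0804 + 0.1079 + 0.1415 + 0.1804 = 0.6222
G = 1 − 0.6222 = 0.3778

0.378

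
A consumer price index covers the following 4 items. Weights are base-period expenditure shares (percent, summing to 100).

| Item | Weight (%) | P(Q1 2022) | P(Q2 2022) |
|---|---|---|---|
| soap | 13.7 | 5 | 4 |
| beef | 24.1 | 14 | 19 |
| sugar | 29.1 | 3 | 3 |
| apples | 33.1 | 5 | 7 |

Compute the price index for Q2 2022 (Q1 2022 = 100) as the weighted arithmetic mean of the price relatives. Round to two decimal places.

soap: 13.7 × (4/5) = 13.7 × 0.800000 = 10.9600
beef: 24.1 × (19/14) = 24.1 × 1.357143 = 32.7071
sugar: 29.1 × (3/3) = 29.1 × 1.000000 = 29.1000
apples: 33.1 × (7/5) = 33.1 × 1.400000 = 46.3400
Index = Σ wᵢ·(p₁ᵢ/p₀ᵢ) = 10.9600 + 32.7071 + 29.1000 + 46.3400 = 119.1071

119.11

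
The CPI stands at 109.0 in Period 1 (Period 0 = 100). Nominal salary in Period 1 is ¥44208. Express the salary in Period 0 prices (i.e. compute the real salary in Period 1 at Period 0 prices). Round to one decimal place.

40557.8

Real = Nominal ÷ (Index/100) = 44208 ÷ (109.0/100)
     = 44208 ÷ 1.090 = 40557.7982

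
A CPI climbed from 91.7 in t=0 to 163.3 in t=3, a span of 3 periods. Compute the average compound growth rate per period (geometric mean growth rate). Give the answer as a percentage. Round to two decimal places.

Growth factor = (163.3/91.7)^(1/3) = (1.780807)^(1/3) = 1.212101
Growth rate = 1.212101 − 1 = 0.212101 = 21.2101%

21.21%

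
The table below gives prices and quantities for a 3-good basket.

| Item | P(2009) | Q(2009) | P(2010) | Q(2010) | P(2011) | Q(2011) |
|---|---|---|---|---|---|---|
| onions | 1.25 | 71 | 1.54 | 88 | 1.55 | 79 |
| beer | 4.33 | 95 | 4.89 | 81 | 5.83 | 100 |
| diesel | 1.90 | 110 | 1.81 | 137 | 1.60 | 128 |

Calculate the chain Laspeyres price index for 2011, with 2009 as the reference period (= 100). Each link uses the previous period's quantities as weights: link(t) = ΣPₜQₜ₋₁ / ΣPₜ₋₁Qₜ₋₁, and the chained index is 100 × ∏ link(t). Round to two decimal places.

Link 2009→2010:
ΣP(2010)Q(2009) = 1.54×71 + 4.89×95 + 1.81×110 = 109.34 + 464.55 + 199.1 = 772.99
ΣP(2009)Q(2009) = 1.25×71 + 4.33×95 + 1.90×110 = 88.75 + 411.35 + 209 = 709.1
link = 772.99/709.1 = 1.090100
Link 2010→2011:
ΣP(2011)Q(2010) = 1.55×88 + 5.83×81 + 1.60×137 = 136.4 + 472.23 + 219.2 = 827.83
ΣP(2010)Q(2010) = 1.54×88 + 4.89×81 + 1.81×137 = 135.52 + 396.09 + 247.97 = 779.58
link = 827.83/779.58 = 1.061892
Chained index = 100 × 1.090100 × 1.061892 = 115.7569

115.76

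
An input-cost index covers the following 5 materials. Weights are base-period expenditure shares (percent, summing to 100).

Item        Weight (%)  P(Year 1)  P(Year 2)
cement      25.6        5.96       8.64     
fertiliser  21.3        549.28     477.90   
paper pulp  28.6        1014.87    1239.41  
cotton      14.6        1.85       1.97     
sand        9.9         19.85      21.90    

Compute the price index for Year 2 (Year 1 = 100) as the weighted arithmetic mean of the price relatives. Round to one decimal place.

117.0

cement: 25.6 × (8.64/5.96) = 25.6 × 1.449664 = 37.1114
fertiliser: 21.3 × (477.90/549.28) = 21.3 × 0.870048 = 18.5320
paper pulp: 28.6 × (1239.41/1014.87) = 28.6 × 1.221250 = 34.9278
cotton: 14.6 × (1.97/1.85) = 14.6 × 1.064865 = 15.5470
sand: 9.9 × (21.90/19.85) = 9.9 × 1.103275 = 10.9224
Index = Σ wᵢ·(p₁ᵢ/p₀ᵢ) = 37.1114 + 18.5320 + 34.9278 + 15.5470 + 10.9224 = 117.0406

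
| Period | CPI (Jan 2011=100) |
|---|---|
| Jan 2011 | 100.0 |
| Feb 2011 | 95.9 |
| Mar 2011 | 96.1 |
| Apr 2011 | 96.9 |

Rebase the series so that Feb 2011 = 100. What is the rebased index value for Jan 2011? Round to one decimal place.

Rebased(Jan 2011) = 100.0 / 95.9 × 100 = 104.2753

104.3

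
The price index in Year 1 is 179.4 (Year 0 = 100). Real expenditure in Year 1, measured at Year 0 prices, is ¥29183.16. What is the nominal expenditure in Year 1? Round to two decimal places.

52354.59

Nominal = Real × (Index/100) = 29183.16 × (179.4/100)
        = 29183.16 × 1.794 = 52354.5890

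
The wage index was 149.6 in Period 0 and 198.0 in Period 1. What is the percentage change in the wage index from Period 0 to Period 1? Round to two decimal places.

32.35%

Change = (198.0 − 149.6) / 149.6 × 100
       = 48.4 / 149.6 × 100 = 32.3529%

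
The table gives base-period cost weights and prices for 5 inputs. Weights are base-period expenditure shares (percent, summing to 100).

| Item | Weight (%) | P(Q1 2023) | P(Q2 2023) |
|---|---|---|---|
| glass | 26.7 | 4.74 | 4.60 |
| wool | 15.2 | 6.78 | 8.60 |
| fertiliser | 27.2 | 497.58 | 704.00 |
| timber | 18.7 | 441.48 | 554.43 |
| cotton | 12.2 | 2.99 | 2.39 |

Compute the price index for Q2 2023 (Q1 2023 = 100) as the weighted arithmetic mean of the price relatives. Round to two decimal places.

glass: 26.7 × (4.60/4.74) = 26.7 × 0.970464 = 25.9114
wool: 15.2 × (8.60/6.78) = 15.2 × 1.268437 = 19.2802
fertiliser: 27.2 × (704.00/497.58) = 27.2 × 1.414848 = 38.4839
timber: 18.7 × (554.43/441.48) = 18.7 × 1.255844 = 23.4843
cotton: 12.2 × (2.39/2.99) = 12.2 × 0.799331 = 9.7518
Index = Σ wᵢ·(p₁ᵢ/p₀ᵢ) = 25.9114 + 19.2802 + 38.4839 + 23.4843 + 9.7518 = 116.9116

116.91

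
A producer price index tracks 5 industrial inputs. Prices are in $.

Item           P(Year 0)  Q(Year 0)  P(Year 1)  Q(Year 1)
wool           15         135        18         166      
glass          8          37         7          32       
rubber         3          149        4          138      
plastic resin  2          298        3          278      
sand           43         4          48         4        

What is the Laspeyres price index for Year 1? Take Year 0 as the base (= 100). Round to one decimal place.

123.6

Laspeyres price index uses base-period quantities as weights.
ΣP(Year 1)·Q(Year 0) = 18×135 + 7×37 + 4×149 + 3×298 + 48×4 = 2430 + 259 + 596 + 894 + 192 = 4371
ΣP(Year 0)·Q(Year 0) = 15×135 + 8×37 + 3×149 + 2×298 + 43×4 = 2025 + 296 + 447 + 596 + 172 = 3536
Index = 4371 / 3536 × 100 = 123.6143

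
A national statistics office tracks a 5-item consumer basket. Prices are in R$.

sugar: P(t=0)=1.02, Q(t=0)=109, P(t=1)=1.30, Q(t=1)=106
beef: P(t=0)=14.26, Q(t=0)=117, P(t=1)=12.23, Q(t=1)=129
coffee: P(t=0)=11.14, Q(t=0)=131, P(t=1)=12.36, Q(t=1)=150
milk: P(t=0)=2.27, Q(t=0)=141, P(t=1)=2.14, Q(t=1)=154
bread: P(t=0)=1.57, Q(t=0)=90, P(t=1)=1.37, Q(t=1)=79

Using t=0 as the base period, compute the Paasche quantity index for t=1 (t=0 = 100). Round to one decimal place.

Paasche quantity index uses current-period prices as weights.
ΣP(t=1)·Q(t=1) = 1.30×106 + 12.23×129 + 12.36×150 + 2.14×154 + 1.37×79 = 137.8 + 1577.67 + 1854 + 329.56 + 108.23 = 4007.26
ΣP(t=1)·Q(t=0) = 1.30×109 + 12.23×117 + 12.36×131 + 2.14×141 + 1.37×90 = 141.7 + 1430.91 + 1619.16 + 301.74 + 123.3 = 3616.81
Index = 4007.26 / 3616.81 × 100 = 110.7954

110.8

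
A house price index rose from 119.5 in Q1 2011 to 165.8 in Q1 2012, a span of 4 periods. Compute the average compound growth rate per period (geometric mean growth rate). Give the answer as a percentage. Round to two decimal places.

Growth factor = (165.8/119.5)^(1/4) = (1.387448)^(1/4) = 1.085311
Growth rate = 1.085311 − 1 = 0.085311 = 8.5311%

8.53%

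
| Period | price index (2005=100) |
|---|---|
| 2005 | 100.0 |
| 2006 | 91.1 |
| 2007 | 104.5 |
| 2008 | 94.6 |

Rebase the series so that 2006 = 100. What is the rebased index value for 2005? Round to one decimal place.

Rebased(2005) = 100.0 / 91.1 × 100 = 109.7695

109.8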